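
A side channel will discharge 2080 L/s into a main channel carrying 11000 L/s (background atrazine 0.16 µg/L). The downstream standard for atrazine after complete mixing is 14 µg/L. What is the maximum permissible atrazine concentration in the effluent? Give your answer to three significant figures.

At the limit, (Qr·Cr + Qe·Cₑ)/(Qr + Qe) = 14:
Cₑ = (13080·14 − 11000·0.1600) / 2080 = 87.19 µg/L.

87.2 µg/L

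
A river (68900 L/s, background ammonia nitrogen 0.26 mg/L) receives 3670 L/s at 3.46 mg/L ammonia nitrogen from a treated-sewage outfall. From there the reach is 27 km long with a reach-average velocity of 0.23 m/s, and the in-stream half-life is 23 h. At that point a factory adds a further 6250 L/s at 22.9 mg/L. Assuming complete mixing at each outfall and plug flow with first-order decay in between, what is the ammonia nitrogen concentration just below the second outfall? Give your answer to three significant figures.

1.96 mg/L

Conservation of mass: C = (68900·0.2600 + 3670·3.460) / 72570 = 30610/72570 = 0.4218 mg/L; combined flow 72570 L/s.
Travel time t = 27·1000 / 0.23 = 117400 s = 32.61 h.
Half-life 23 h → k = ln 2 / 23 = 0.03014 h⁻¹ = 0.7233 d⁻¹.
Applying C = C₀e^(−kt): 0.4218 × 0.3743 = 0.1579 mg/L.
At the second outfall, C = (72570·0.1579 + 6250·22.90) / (72570 + 6250) = 1.961 mg/L.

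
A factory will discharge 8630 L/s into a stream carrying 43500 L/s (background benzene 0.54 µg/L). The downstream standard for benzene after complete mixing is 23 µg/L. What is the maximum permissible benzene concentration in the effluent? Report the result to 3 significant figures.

136 µg/L

At the limit, (Qr·Cr + Qe·Cₑ)/(Qr + Qe) = 23:
Cₑ = (52130·23 − 43500·0.5400) / 8630 = 136.2 µg/L.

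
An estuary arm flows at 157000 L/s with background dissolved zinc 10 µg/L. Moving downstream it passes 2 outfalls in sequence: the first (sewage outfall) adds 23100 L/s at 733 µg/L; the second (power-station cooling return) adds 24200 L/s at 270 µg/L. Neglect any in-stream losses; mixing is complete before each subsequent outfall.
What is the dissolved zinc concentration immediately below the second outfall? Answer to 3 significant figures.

Below outfall 1: Q → 180100 L/s, C = (157000·10.00 + 23100·733.0)/180100 = 102.7 µg/L.
Below outfall 2: Q → 204300 L/s, C = (180100·102.7 + 24200·270.0)/204300 = 122.5 µg/L.

123 µg/L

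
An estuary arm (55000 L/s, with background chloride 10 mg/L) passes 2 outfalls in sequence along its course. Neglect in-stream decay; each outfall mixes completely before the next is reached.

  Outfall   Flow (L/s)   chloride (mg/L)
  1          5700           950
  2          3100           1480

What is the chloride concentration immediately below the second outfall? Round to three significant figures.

Outfall 1: combined Q = 60700 L/s; C = (55000·10.00 + 5700·950.0)/60700 = 98.27 mg/L.
Outfall 2: combined Q = 63800 L/s; C = (60700·98.27 + 3100·1480)/63800 = 165.4 mg/L.

165 mg/L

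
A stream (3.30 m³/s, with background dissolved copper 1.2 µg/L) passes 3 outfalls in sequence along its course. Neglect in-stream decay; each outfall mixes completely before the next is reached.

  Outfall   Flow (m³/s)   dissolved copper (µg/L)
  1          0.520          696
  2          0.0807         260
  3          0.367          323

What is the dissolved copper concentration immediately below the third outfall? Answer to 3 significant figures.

After outfall 1: Q = 3.300 + 0.5200 = 3.820 m³/s; C = (3.300·1.200 + 0.5200·696.0)/3.820 = 95.78 µg/L.
After outfall 2: Q = 3.820 + 0.08070 = 3.901 m³/s; C = (3.820·95.78 + 0.08070·260.0)/3.901 = 99.18 µg/L.
After outfall 3: Q = 3.901 + 0.3670 = 4.268 m³/s; C = (3.901·99.18 + 0.3670·323.0)/4.268 = 118.4 µg/L.

118 µg/L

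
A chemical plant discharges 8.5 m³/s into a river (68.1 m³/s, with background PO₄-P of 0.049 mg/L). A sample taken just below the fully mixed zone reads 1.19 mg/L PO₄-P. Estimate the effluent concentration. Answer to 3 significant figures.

10.3 mg/L

Mass balance: 68.10·0.04900 + 8.500·Cₑ = 76.60·1.190
→ Cₑ = (76.60·1.190 − 68.10·0.04900) / 8.500 = 10.33 mg/L.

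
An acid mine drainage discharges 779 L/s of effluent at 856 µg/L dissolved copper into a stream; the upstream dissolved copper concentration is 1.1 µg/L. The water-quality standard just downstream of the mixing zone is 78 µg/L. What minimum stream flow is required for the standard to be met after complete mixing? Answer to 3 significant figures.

Set C_mix = 78: (Q·1.100 + 779.0·856.0) / (Q + 779.0) = 78
→ Q = 779.0·(856.0 − 78)/(78 − 1.100) = 7881 L/s.

7880 L/s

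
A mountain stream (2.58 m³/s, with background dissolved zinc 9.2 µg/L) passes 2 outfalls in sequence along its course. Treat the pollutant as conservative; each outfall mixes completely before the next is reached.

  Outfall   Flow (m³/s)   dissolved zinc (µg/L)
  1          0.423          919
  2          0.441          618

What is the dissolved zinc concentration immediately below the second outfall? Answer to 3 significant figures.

199 µg/L

After outfall 1: Q = 2.580 + 0.4230 = 3.003 m³/s; C = (2.580·9.200 + 0.4230·919.0)/3.003 = 137.4 µg/L.
After outfall 2: Q = 3.003 + 0.4410 = 3.444 m³/s; C = (3.003·137.4 + 0.4410·618.0)/3.444 = 198.9 µg/L.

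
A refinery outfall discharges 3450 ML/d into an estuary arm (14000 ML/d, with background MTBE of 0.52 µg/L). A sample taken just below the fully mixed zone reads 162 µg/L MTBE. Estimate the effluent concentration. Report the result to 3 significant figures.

817 µg/L

Mass balance: 14000·0.5200 + 3450·Cₑ = 17450·162.0
→ Cₑ = (17450·162.0 − 14000·0.5200) / 3450 = 817.3 µg/L.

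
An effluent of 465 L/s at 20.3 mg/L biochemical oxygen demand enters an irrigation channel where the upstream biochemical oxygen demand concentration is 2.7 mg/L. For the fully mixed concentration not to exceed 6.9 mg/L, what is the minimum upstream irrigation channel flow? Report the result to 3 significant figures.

Set C_mix = 6.9: (Q·2.700 + 465.0·20.30) / (Q + 465.0) = 6.9
→ Q = 465.0·(20.30 − 6.9)/(6.9 − 2.700) = 1484 L/s.

1480 L/s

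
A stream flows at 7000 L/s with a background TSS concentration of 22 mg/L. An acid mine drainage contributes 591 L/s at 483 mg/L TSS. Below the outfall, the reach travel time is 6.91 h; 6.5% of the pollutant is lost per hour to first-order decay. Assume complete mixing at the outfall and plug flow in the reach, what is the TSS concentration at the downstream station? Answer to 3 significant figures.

36.4 mg/L

Mixed concentration C = ΣQC/ΣQ = (7000·22.00 + 591.0·483.0) / 7591 = 439500/7591 = 57.89 mg/L.
6.5%/h lost → k = −ln(1 − 0.065) = 0.06721 h⁻¹.
First-order decay: C = 57.89·exp(−k·t) = 57.89·0.6285 = 36.38 mg/L.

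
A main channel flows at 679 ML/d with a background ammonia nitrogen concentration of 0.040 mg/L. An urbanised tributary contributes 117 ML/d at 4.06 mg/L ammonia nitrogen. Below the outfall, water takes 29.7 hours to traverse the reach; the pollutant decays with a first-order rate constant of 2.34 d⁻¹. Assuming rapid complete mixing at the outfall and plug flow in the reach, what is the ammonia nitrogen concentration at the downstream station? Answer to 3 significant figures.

0.0349 mg/L

After mixing, C = (679.0·0.04000 + 117.0·4.060) / 796.0 = 502.2/796.0 = 0.6309 mg/L.
After decay, C = 0.6309 × e^(−kt) = 0.6309 × 0.05526 = 0.03486 mg/L.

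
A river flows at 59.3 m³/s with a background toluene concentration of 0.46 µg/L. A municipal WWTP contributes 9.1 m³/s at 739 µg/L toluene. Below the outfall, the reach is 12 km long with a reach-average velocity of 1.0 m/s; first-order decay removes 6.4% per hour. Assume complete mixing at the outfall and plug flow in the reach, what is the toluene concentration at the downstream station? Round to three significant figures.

79.2 µg/L

Mixed concentration C = ΣQC/ΣQ = (59.30·0.4600 + 9.100·739.0) / 68.40 = 6752/68.40 = 98.72 µg/L.
Travel time t = 12·1000 / 1.0 = 12000 s = 3.333 h.
6.4%/h lost → k = −ln(1 − 0.064) = 0.06614 h⁻¹.
Decay over the reach: 98.72·exp(−kt) = 98.72·0.8021 = 79.18 µg/L.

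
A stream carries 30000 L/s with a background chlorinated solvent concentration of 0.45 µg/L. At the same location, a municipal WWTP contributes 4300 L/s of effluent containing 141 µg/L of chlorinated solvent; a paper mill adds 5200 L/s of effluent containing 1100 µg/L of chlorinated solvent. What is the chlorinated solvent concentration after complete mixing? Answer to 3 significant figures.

161 µg/L

Flow-weighted average: C = (30000·0.4500 + 4300·141.0 + 5200·1100) / 39500 = 6340000/39500 = 160.5 µg/L.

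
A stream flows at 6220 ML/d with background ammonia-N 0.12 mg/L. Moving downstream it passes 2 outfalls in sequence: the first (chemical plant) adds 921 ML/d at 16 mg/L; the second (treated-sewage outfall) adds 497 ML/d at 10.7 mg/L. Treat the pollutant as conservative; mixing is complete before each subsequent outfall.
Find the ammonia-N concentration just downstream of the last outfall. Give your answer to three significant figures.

2.72 mg/L

After outfall 1: Q = 6220 + 921.0 = 7141 ML/d; C = (6220·0.1200 + 921.0·16.00)/7141 = 2.168 mg/L.
After outfall 2: Q = 7141 + 497.0 = 7638 ML/d; C = (7141·2.168 + 497.0·10.70)/7638 = 2.723 mg/L.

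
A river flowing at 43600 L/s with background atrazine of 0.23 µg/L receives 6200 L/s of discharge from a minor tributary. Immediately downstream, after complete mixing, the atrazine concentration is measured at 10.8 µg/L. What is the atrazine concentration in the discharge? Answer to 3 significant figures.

85.1 µg/L

Mass balance: 43600·0.2300 + 6200·Cₑ = 49800·10.80
→ Cₑ = (49800·10.80 − 43600·0.2300) / 6200 = 85.13 µg/L.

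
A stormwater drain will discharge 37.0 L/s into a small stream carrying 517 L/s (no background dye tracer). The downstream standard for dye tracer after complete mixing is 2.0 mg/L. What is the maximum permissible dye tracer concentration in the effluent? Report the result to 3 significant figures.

At the limit, (Qr·Cr + Qe·Cₑ)/(Qr + Qe) = 2.0:
Cₑ = (554.0·2.0 − 517.0·0) / 37.00 = 29.95 mg/L.

29.9 mg/L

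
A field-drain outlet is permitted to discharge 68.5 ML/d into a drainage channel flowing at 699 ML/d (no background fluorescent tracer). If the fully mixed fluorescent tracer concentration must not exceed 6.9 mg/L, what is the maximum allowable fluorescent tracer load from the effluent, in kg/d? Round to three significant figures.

Mass balance at the limit: 699.0·0 + 68.50·Cₑ = 767.5·6.9 → Cₑ = 77.31 mg/L.
68.50 ML/d = 0.7928 m³/s. Load = 0.7928 m³/s × 77.31 g/m³ × 86 400 s/d = 5296 kg/d.

5300 kg/d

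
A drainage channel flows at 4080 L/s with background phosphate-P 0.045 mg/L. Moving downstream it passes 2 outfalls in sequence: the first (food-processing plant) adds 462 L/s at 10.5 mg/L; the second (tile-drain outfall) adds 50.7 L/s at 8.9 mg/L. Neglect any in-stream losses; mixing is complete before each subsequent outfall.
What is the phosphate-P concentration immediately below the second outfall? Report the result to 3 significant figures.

1.19 mg/L

Below outfall 1: Q → 4542 L/s, C = (4080·0.04500 + 462.0·10.50)/4542 = 1.108 mg/L.
Below outfall 2: Q → 4593 L/s, C = (4542·1.108 + 50.70·8.900)/4593 = 1.194 mg/L.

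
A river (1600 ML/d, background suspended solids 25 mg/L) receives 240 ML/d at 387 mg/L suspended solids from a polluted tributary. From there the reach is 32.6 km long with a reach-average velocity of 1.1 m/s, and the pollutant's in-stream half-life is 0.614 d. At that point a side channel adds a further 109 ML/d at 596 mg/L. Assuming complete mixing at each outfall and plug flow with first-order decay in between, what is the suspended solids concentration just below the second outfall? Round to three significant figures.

79.6 mg/L

Conservation of mass: C = (1600·25.00 + 240.0·387.0) / 1840 = 132900/1840 = 72.22 mg/L; combined flow 1840 ML/d.
Travel time t = 32.6·1000 / 1.1 = 29640 s = 8.232 h.
Half-life 0.614 d → k = ln 2 / 0.614 = 1.129 d⁻¹.
Applying C = C₀e^(−kt): 72.22 × 0.6789 = 49.03 mg/L.
At the second outfall, C = (1840·49.03 + 109.0·596.0) / (1840 + 109.0) = 79.62 mg/L.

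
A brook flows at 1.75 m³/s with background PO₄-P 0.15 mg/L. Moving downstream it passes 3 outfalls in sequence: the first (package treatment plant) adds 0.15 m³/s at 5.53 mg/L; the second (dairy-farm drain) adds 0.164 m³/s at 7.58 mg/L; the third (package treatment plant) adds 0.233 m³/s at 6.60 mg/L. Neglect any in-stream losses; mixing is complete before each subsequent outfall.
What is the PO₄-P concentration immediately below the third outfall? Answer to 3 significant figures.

1.69 mg/L

After outfall 1: Q = 1.750 + 0.1500 = 1.900 m³/s; C = (1.750·0.1500 + 0.1500·5.530)/1.900 = 0.5747 mg/L.
After outfall 2: Q = 1.900 + 0.1640 = 2.064 m³/s; C = (1.900·0.5747 + 0.1640·7.580)/2.064 = 1.131 mg/L.
After outfall 3: Q = 2.064 + 0.2330 = 2.297 m³/s; C = (2.064·1.131 + 0.2330·6.600)/2.297 = 1.686 mg/L.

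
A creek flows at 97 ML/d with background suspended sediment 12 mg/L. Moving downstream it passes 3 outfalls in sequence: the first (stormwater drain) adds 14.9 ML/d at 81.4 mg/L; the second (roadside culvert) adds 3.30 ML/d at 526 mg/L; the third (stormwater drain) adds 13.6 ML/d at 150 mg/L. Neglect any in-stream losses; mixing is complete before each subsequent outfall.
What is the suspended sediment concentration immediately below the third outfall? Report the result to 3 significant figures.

47.8 mg/L

Below outfall 1: Q → 111.9 ML/d, C = (97.00·12.00 + 14.90·81.40)/111.9 = 21.24 mg/L.
Below outfall 2: Q → 115.2 ML/d, C = (111.9·21.24 + 3.300·526.0)/115.2 = 35.70 mg/L.
Below outfall 3: Q → 128.8 ML/d, C = (115.2·35.70 + 13.60·150.0)/128.8 = 47.77 mg/L.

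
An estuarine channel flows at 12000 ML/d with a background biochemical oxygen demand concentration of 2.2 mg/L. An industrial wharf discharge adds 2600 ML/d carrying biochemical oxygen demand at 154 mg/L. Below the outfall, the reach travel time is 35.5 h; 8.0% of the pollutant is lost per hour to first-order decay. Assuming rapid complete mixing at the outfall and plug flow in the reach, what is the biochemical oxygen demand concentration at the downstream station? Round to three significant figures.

1.51 mg/L

After mixing, C = (12000·2.200 + 2600·154.0) / 14600 = 426800/14600 = 29.23 mg/L.
8.0%/h lost → k = −ln(1 − 0.08) = 0.08338 h⁻¹.
First-order decay: C = 29.23·exp(−k·t) = 29.23·0.05182 = 1.515 mg/L.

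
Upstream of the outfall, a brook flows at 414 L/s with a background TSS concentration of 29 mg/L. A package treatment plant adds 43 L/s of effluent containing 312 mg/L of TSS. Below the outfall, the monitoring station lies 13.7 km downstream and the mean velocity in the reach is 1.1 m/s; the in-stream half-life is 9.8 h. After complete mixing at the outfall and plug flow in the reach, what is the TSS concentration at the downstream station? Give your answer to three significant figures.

Flow-weighted average: C = (414.0·29.00 + 43.00·312.0) / 457.0 = 25420/457.0 = 55.63 mg/L.
Travel time t = 13.7·1000 / 1.1 = 12450 s = 3.460 h.
Half-life 9.8 h → k = ln 2 / 9.8 = 0.07073 h⁻¹ = 1.698 d⁻¹.
Applying C = C₀e^(−kt): 55.63 × 0.7829 = 43.55 mg/L.

43.6 mg/L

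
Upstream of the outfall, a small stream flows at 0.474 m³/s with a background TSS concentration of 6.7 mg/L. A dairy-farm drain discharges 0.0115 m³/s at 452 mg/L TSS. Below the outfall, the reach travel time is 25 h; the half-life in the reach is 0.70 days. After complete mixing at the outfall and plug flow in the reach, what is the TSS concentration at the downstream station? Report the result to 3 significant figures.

Conservation of mass: C = (0.4740·6.700 + 0.01150·452.0) / 0.4855 = 8.374/0.4855 = 17.25 mg/L.
Half-life 0.70 d → k = ln 2 / 0.70 = 0.9902 d⁻¹.
Applying C = C₀e^(−kt): 17.25 × 0.3565 = 6.149 mg/L.

6.15 mg/L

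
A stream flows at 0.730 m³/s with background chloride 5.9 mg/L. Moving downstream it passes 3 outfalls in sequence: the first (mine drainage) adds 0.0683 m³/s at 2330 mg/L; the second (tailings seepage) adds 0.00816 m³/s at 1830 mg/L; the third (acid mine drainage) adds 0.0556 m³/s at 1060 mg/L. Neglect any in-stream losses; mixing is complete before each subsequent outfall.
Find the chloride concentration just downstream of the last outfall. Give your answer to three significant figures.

Outfall 1: combined Q = 0.7983 m³/s; C = (0.7300·5.900 + 0.06830·2330)/0.7983 = 204.7 mg/L.
Outfall 2: combined Q = 0.8065 m³/s; C = (0.7983·204.7 + 0.008160·1830)/0.8065 = 221.2 mg/L.
Outfall 3: combined Q = 0.8621 m³/s; C = (0.8065·221.2 + 0.05560·1060)/0.8621 = 275.3 mg/L.

275 mg/L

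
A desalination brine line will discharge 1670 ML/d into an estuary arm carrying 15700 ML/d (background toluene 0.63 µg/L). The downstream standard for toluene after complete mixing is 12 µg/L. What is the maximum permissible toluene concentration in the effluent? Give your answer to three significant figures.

119 µg/L

At the limit, (Qr·Cr + Qe·Cₑ)/(Qr + Qe) = 12:
Cₑ = (17370·12 − 15700·0.6300) / 1670 = 118.9 µg/L.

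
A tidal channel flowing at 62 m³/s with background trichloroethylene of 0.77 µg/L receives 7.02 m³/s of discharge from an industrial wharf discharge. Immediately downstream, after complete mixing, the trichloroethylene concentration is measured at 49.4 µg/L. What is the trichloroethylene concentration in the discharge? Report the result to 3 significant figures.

479 µg/L

Mass balance: 62.00·0.7700 + 7.020·Cₑ = 69.02·49.40
→ Cₑ = (69.02·49.40 − 62.00·0.7700) / 7.020 = 478.9 µg/L.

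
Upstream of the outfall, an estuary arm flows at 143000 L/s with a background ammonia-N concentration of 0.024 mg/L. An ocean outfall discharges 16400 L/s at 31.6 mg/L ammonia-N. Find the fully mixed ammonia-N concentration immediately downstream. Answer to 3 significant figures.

Conservation of mass: C = (143000·0.02400 + 16400·31.60) / 159400 = 521700/159400 = 3.273 mg/L.

3.27 mg/L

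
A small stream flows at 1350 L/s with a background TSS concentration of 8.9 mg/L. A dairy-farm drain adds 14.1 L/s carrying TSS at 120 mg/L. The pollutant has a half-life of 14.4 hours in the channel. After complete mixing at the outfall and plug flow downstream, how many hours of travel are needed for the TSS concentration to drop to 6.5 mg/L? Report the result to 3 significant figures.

Mass balance: C = (1350·8.900 + 14.10·120.0) / 1364 = 13710/1364 = 10.05 mg/L.
Half-life 14.4 h → k = ln 2 / 14.4 = 0.04814 h⁻¹ = 1.155 d⁻¹.
10.05·exp(−k·t) = 6.5 → t = ln(10.05/6.5)/k = 32580 s = 9.050 h.

9.05 h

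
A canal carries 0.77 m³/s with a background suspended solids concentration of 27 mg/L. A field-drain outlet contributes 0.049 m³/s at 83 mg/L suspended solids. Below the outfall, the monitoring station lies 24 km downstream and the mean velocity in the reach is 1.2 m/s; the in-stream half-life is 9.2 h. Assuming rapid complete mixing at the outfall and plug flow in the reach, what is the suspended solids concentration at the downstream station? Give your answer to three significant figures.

20.0 mg/L

After mixing, C = (0.7700·27.00 + 0.04900·83.00) / 0.8190 = 24.86/0.8190 = 30.35 mg/L.
Travel time t = 24·1000 / 1.2 = 20000 s = 5.556 h.
Half-life 9.2 h → k = ln 2 / 9.2 = 0.07534 h⁻¹ = 1.808 d⁻¹.
Applying C = C₀e^(−kt): 30.35 × 0.6580 = 19.97 mg/L.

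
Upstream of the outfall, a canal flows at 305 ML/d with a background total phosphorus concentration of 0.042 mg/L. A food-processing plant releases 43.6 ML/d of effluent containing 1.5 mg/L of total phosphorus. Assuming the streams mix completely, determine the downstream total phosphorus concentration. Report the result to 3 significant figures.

0.224 mg/L

Conservation of mass: C = (305.0·0.04200 + 43.60·1.500) / 348.6 = 78.21/348.6 = 0.2244 mg/L.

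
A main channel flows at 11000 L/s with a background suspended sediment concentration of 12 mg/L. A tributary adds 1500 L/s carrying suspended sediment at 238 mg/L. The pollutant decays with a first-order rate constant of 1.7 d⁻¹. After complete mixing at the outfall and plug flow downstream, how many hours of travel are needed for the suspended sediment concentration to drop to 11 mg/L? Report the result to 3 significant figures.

17.9 h

Flow-weighted average: C = (11000·12.00 + 1500·238.0) / 12500 = 489000/12500 = 39.12 mg/L.
39.12·exp(−k·t) = 11 → t = ln(39.12/11)/k = 64480 s = 17.91 h.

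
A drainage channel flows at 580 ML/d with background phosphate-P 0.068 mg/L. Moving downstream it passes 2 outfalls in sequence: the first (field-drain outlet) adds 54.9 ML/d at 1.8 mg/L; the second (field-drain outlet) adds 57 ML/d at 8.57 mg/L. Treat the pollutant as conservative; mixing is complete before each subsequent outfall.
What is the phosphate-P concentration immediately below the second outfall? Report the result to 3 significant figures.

Below outfall 1: Q → 634.9 ML/d, C = (580.0·0.06800 + 54.90·1.800)/634.9 = 0.2178 mg/L.
Below outfall 2: Q → 691.9 ML/d, C = (634.9·0.2178 + 57.00·8.570)/691.9 = 0.9058 mg/L.

0.906 mg/L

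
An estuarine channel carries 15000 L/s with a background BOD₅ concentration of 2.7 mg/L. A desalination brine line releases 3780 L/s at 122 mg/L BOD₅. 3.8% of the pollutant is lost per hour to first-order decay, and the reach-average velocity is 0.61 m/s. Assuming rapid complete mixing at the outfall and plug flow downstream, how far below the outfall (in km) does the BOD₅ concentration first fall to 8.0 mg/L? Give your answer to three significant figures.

68.3 km

Conservation of mass: C = (15000·2.700 + 3780·122.0) / 18780 = 501700/18780 = 26.71 mg/L.
3.8%/h lost → k = −ln(1 − 0.038) = 0.03874 h⁻¹.
Set 26.71·exp(−k·t) = 8.0 → t = ln(26.71/8.0)/k = 112000 s = 31.12 h.
Distance = v·t = 0.61·112000 = 68340 m = 68.34 km.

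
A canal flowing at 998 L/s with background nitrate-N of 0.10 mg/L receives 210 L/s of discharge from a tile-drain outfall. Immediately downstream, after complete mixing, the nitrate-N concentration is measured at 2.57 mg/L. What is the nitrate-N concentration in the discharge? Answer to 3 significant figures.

Mass balance: 998.0·0.1000 + 210.0·Cₑ = 1208·2.570
→ Cₑ = (1208·2.570 − 998.0·0.1000) / 210.0 = 14.31 mg/L.

14.3 mg/L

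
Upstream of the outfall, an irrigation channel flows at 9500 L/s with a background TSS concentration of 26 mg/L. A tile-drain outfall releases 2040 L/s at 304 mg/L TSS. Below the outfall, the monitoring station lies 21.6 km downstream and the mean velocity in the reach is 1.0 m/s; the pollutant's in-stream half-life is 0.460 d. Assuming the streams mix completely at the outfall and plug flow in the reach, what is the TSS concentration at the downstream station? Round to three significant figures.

Mixed concentration C = ΣQC/ΣQ = (9500·26.00 + 2040·304.0) / 11540 = 867200/11540 = 75.14 mg/L.
Travel time t = 21.6·1000 / 1.0 = 21600 s = 6.000 h.
Half-life 0.460 d → k = ln 2 / 0.460 = 1.507 d⁻¹.
Applying C = C₀e^(−kt): 75.14 × 0.6861 = 51.56 mg/L.

51.6 mg/L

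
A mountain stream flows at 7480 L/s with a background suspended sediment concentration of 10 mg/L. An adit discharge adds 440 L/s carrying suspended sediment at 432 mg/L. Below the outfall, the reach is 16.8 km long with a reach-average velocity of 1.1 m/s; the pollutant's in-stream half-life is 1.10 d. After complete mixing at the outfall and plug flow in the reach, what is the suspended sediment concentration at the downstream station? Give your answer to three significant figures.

Mixed concentration C = ΣQC/ΣQ = (7480·10.00 + 440.0·432.0) / 7920 = 264900/7920 = 33.44 mg/L.
Travel time t = 16.8·1000 / 1.1 = 15270 s = 4.242 h.
Half-life 1.10 d → k = ln 2 / 1.10 = 0.6301 d⁻¹.
After decay, C = 33.44 × e^(−kt) = 33.44 × 0.8946 = 29.92 mg/L.

29.9 mg/L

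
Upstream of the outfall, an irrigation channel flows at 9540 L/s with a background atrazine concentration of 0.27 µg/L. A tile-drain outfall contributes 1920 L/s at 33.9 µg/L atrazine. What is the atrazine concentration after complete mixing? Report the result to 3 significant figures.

After mixing, C = (9540·0.2700 + 1920·33.90) / 11460 = 67660/11460 = 5.904 µg/L.

5.90 µg/L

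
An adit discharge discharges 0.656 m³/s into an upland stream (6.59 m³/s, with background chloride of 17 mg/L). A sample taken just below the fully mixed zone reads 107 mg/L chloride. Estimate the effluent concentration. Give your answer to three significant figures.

1010 mg/L

Mass balance: 6.590·17.00 + 0.6560·Cₑ = 7.246·107.0
→ Cₑ = (7.246·107.0 − 6.590·17.00) / 0.6560 = 1011 mg/L.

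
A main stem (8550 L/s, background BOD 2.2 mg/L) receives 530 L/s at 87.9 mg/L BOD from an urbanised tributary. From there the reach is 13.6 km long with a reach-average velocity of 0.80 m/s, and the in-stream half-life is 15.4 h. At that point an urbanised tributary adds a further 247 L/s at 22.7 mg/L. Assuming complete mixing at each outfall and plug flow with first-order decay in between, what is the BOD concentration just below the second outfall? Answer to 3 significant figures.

After mixing, C = (8550·2.200 + 530.0·87.90) / 9080 = 65400/9080 = 7.202 mg/L; combined flow 9080 L/s.
Travel time t = 13.6·1000 / 0.80 = 17000 s = 4.722 h.
Half-life 15.4 h → k = ln 2 / 15.4 = 0.04501 h⁻¹ = 1.080 d⁻¹.
First-order decay: C = 7.202·exp(−k·t) = 7.202·0.8085 = 5.823 mg/L.
At the second outfall, C = (9080·5.823 + 247.0·22.70) / (9080 + 247.0) = 6.270 mg/L.

6.27 mg/L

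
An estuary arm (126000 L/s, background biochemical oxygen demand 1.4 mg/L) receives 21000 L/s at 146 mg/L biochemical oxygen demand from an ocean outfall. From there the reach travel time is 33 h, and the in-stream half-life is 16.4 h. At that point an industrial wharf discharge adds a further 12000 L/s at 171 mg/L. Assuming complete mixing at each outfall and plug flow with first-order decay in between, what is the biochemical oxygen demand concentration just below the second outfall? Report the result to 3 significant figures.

After mixing, C = (126000·1.400 + 21000·146.0) / 147000 = 3242000/147000 = 22.06 mg/L; combined flow 147000 L/s.
Half-life 16.4 h → k = ln 2 / 16.4 = 0.04227 h⁻¹ = 1.014 d⁻¹.
First-order decay: C = 22.06·exp(−k·t) = 22.06·0.2479 = 5.468 mg/L.
Second outfall: C = (147000·5.468 + 12000·171.0)/159000 = 17.96 mg/L.

18.0 mg/L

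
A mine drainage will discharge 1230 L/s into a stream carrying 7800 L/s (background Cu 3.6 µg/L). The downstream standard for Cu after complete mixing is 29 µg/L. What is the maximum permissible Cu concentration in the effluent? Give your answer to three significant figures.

190 µg/L

At the limit, (Qr·Cr + Qe·Cₑ)/(Qr + Qe) = 29:
Cₑ = (9030·29 − 7800·3.600) / 1230 = 190.1 µg/L.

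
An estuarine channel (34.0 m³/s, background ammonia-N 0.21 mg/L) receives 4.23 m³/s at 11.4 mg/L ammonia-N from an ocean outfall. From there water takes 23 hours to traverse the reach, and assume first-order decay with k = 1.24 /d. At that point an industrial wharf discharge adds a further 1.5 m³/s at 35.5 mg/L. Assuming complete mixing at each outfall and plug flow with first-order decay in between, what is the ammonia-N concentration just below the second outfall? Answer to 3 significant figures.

After mixing, C = (34.00·0.2100 + 4.230·11.40) / 38.23 = 55.36/38.23 = 1.448 mg/L; combined flow 38.23 m³/s.
First-order decay: C = 1.448·exp(−k·t) = 1.448·0.3047 = 0.4413 mg/L.
Second outfall: C = (38.23·0.4413 + 1.500·35.50)/39.73 = 1.765 mg/L.

1.76 mg/L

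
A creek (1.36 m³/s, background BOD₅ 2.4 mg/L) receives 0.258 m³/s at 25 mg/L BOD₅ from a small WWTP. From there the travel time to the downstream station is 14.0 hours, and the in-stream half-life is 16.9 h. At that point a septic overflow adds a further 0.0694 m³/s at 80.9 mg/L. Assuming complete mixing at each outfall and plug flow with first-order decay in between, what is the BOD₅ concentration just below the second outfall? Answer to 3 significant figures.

Mixed concentration C = ΣQC/ΣQ = (1.360·2.400 + 0.2580·25.00) / 1.618 = 9.714/1.618 = 6.004 mg/L; combined flow 1.618 m³/s.
Half-life 16.9 h → k = ln 2 / 16.9 = 0.04101 h⁻¹ = 0.9844 d⁻¹.
First-order decay: C = 6.004·exp(−k·t) = 6.004·0.5632 = 3.381 mg/L.
Second outfall: C = (1.618·3.381 + 0.06940·80.90)/1.687 = 6.569 mg/L.

6.57 mg/L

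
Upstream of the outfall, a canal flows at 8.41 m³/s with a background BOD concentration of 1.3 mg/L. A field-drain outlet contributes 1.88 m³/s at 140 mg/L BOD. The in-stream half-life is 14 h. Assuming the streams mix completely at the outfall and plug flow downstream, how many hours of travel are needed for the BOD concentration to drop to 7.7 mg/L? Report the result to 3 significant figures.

Mass balance: C = (8.410·1.300 + 1.880·140.0) / 10.29 = 274.1/10.29 = 26.64 mg/L.
Half-life 14 h → k = ln 2 / 14 = 0.04951 h⁻¹ = 1.188 d⁻¹.
26.64·exp(−k·t) = 7.7 → t = ln(26.64/7.7)/k = 90250 s = 25.07 h.

25.1 h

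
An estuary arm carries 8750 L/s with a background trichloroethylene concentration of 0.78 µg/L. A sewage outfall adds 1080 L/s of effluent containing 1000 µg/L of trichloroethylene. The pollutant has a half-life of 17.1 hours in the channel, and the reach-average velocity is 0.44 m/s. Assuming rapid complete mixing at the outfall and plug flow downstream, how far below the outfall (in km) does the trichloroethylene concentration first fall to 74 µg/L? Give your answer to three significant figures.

15.7 km

Mixed concentration C = ΣQC/ΣQ = (8750·0.7800 + 1080·1000) / 9830 = 1087000/9830 = 110.6 µg/L.
Half-life 17.1 h → k = ln 2 / 17.1 = 0.04053 h⁻¹ = 0.9728 d⁻¹.
Set 110.6·exp(−k·t) = 74 → t = ln(110.6/74)/k = 35660 s = 9.905 h.
Distance = v·t = 0.44·35660 = 15690 m = 15.69 km.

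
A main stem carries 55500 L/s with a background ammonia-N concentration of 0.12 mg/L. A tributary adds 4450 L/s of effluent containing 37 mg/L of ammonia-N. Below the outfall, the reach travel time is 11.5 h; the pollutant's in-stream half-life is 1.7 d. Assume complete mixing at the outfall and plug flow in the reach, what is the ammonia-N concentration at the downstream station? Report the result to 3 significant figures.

Conservation of mass: C = (55500·0.1200 + 4450·37.00) / 59950 = 171300/59950 = 2.858 mg/L.
Half-life 1.7 d → k = ln 2 / 1.7 = 0.4077 d⁻¹.
Decay over the reach: 2.858·exp(−kt) = 2.858·0.8225 = 2.350 mg/L.

2.35 mg/L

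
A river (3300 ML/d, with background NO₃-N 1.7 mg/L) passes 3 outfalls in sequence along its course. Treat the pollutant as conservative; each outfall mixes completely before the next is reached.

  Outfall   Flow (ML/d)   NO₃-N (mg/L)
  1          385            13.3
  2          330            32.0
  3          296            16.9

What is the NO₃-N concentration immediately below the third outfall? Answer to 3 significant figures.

Below outfall 1: Q → 3685 ML/d, C = (3300·1.700 + 385.0·13.30)/3685 = 2.912 mg/L.
Below outfall 2: Q → 4015 ML/d, C = (3685·2.912 + 330.0·32.00)/4015 = 5.303 mg/L.
Below outfall 3: Q → 4311 ML/d, C = (4015·5.303 + 296.0·16.90)/4311 = 6.099 mg/L.

6.10 mg/L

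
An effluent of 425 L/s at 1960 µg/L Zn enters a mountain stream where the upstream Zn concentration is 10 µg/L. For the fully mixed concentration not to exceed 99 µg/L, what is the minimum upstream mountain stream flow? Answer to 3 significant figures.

8890 L/s

Set C_mix = 99: (Q·10.00 + 425.0·1960) / (Q + 425.0) = 99
→ Q = 425.0·(1960 − 99)/(99 − 10.00) = 8887 L/s.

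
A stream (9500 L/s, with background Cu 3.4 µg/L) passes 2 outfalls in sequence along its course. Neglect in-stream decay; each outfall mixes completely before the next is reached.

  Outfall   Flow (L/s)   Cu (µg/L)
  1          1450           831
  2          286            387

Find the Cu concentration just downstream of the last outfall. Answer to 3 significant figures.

After outfall 1: Q = 9500 + 1450 = 10950 L/s; C = (9500·3.400 + 1450·831.0)/10950 = 113.0 µg/L.
After outfall 2: Q = 10950 + 286.0 = 11240 L/s; C = (10950·113.0 + 286.0·387.0)/11240 = 120.0 µg/L.

120 µg/L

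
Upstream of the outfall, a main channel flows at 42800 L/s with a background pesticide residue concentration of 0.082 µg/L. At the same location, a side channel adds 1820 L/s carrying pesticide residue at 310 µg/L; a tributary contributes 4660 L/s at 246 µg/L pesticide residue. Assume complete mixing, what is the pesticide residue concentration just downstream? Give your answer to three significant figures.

34.8 µg/L

Mixed concentration C = ΣQC/ΣQ = (42800·0.08200 + 1820·310.0 + 4660·246.0) / 49280 = 1714000/49280 = 34.78 µg/L.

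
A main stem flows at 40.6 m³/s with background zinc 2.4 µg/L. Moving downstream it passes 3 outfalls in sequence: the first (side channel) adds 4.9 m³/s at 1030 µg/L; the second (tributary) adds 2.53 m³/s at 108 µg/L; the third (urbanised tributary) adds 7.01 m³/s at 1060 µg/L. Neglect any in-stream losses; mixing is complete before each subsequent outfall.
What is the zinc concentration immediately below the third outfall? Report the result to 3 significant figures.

233 µg/L

After outfall 1: Q = 40.60 + 4.900 = 45.50 m³/s; C = (40.60·2.400 + 4.900·1030)/45.50 = 113.1 µg/L.
After outfall 2: Q = 45.50 + 2.530 = 48.03 m³/s; C = (45.50·113.1 + 2.530·108.0)/48.03 = 112.8 µg/L.
After outfall 3: Q = 48.03 + 7.010 = 55.04 m³/s; C = (48.03·112.8 + 7.010·1060)/55.04 = 233.4 µg/L.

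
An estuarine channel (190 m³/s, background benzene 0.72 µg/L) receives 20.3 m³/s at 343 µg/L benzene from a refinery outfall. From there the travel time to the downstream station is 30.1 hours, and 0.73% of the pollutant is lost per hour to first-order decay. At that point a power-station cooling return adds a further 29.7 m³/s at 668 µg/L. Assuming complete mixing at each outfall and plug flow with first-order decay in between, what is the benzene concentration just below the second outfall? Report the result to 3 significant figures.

106 µg/L

Mass balance: C = (190.0·0.7200 + 20.30·343.0) / 210.3 = 7100/210.3 = 33.76 µg/L; combined flow 210.3 m³/s.
0.73%/h lost → k = −ln(1 − 0.0073) = 0.007327 h⁻¹.
Decay over the reach: 33.76·exp(−kt) = 33.76·0.8021 = 27.08 µg/L.
At the second outfall, C = (210.3·27.08 + 29.70·668.0) / (210.3 + 29.70) = 106.4 µg/L.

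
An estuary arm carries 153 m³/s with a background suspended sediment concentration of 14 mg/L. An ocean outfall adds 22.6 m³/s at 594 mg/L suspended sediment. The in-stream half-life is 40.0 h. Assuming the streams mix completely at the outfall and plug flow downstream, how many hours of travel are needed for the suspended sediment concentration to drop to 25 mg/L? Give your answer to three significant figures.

After mixing, C = (153.0·14.00 + 22.60·594.0) / 175.6 = 15570/175.6 = 88.65 mg/L.
Half-life 40.0 h → k = ln 2 / 40.0 = 0.01733 h⁻¹ = 0.4159 d⁻¹.
88.65·exp(−k·t) = 25 → t = ln(88.65/25)/k = 263000 s = 73.05 h.

73.0 h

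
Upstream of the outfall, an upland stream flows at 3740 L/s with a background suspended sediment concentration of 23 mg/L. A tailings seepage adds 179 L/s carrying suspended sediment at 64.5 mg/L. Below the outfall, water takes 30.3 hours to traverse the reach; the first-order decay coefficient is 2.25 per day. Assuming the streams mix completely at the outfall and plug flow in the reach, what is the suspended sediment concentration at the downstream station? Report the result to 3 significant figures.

1.45 mg/L

Conservation of mass: C = (3740·23.00 + 179.0·64.50) / 3919 = 97570/3919 = 24.90 mg/L.
Applying C = C₀e^(−kt): 24.90 × 0.05839 = 1.454 mg/L.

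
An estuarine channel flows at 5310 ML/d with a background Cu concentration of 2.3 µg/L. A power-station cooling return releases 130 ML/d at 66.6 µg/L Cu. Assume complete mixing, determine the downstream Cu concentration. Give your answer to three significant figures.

3.84 µg/L

Flow-weighted average: C = (5310·2.300 + 130.0·66.60) / 5440 = 20870/5440 = 3.837 µg/L.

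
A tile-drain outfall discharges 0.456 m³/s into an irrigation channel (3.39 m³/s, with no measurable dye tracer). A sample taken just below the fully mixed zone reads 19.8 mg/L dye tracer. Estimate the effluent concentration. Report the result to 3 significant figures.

Mass balance: 3.390·0 + 0.4560·Cₑ = 3.846·19.80
→ Cₑ = (3.846·19.80 − 3.390·0) / 0.4560 = 167.0 mg/L.

167 mg/L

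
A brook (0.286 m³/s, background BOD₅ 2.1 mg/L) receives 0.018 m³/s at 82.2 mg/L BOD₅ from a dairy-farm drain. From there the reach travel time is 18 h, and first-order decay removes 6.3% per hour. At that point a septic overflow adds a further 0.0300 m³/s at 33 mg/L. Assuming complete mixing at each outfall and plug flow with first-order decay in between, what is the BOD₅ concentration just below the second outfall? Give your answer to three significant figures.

Mixed concentration C = ΣQC/ΣQ = (0.2860·2.100 + 0.01800·82.20) / 0.3040 = 2.080/0.3040 = 6.843 mg/L; combined flow 0.3040 m³/s.
6.3%/h lost → k = −ln(1 − 0.063) = 0.06507 h⁻¹.
After decay, C = 6.843 × e^(−kt) = 6.843 × 0.3100 = 2.121 mg/L.
At the second outfall, C = (0.3040·2.121 + 0.03000·33.00) / (0.3040 + 0.03000) = 4.895 mg/L.

4.89 mg/L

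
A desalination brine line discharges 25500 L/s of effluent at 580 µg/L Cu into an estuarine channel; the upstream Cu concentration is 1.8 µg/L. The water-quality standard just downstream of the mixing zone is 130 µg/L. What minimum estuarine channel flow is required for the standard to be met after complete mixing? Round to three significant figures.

Set C_mix = 130: (Q·1.800 + 25500·580.0) / (Q + 25500) = 130
→ Q = 25500·(580.0 − 130)/(130 − 1.800) = 89510 L/s.

89500 L/s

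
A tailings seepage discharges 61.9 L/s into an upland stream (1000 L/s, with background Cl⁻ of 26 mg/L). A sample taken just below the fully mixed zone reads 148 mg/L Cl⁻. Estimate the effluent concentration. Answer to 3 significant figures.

Mass balance: 1000·26.00 + 61.90·Cₑ = 1062·148.0
→ Cₑ = (1062·148.0 − 1000·26.00) / 61.90 = 2119 mg/L.

2120 mg/L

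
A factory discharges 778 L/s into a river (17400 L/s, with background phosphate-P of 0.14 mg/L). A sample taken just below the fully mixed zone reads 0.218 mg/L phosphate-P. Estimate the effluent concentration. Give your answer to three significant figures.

Mass balance: 17400·0.1400 + 778.0·Cₑ = 18180·0.2180
→ Cₑ = (18180·0.2180 − 17400·0.1400) / 778.0 = 1.962 mg/L.

1.96 mg/L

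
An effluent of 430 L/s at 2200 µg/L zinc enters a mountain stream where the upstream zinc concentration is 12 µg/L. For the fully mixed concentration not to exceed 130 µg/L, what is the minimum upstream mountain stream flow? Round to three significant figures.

7540 L/s

Set C_mix = 130: (Q·12.00 + 430.0·2200) / (Q + 430.0) = 130
→ Q = 430.0·(2200 − 130)/(130 − 12.00) = 7543 L/s.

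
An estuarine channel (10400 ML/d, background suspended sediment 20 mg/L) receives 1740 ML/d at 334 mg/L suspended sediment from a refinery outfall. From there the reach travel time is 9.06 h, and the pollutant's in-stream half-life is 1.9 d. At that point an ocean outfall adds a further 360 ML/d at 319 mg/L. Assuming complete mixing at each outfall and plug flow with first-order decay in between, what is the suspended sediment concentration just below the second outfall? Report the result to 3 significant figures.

64.2 mg/L

Mass balance: C = (10400·20.00 + 1740·334.0) / 12140 = 789200/12140 = 65.00 mg/L; combined flow 12140 ML/d.
Half-life 1.9 d → k = ln 2 / 1.9 = 0.3648 d⁻¹.
First-order decay: C = 65.00·exp(−k·t) = 65.00·0.8713 = 56.64 mg/L.
At the second outfall, C = (12140·56.64 + 360.0·319.0) / (12140 + 360.0) = 64.20 mg/L.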